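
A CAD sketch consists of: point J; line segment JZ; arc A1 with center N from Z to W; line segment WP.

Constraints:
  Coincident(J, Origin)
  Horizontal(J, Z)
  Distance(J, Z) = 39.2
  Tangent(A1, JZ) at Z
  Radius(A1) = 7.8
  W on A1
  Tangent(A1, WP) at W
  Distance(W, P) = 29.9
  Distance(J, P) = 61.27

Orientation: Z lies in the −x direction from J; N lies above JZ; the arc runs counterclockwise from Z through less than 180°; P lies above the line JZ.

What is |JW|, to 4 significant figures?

34.75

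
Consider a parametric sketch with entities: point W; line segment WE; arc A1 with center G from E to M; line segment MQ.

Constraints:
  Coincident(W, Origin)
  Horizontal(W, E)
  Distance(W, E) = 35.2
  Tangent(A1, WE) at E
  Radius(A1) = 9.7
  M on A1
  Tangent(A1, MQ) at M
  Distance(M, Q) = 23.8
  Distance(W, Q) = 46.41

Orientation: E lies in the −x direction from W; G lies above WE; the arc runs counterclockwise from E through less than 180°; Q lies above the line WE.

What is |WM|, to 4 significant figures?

28.22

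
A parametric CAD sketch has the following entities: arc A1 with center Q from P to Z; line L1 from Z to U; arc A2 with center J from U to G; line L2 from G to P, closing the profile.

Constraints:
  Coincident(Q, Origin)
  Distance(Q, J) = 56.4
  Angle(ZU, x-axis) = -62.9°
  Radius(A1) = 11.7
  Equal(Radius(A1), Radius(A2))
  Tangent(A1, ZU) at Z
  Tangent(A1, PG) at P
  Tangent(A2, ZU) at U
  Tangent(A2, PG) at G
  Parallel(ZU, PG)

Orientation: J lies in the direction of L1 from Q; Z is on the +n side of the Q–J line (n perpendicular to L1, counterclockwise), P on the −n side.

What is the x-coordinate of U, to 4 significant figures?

36.11

The slot axis is L1's direction at -62.9°, so u = (cos -62.9°, sin -62.9°) = (0.4555, -0.8902) and n = (−sin -62.9°, cos -62.9°) = (0.8902, 0.4555). Q is at the origin and J lies 56.4 along u from Q, so J = 56.4·u = (25.69, -50.21). Tangency of A1 to both parallel lines with radius 11.7 puts Z and P at Q ± 11.7·n: Z = (10.42, 5.330), P = (-10.42, -5.330). Equal radii place U and G the same way about J: U = J + 11.7·n = (36.11, -44.88), G = J − 11.7·n = (15.28, -55.54). So U.x = 36.11.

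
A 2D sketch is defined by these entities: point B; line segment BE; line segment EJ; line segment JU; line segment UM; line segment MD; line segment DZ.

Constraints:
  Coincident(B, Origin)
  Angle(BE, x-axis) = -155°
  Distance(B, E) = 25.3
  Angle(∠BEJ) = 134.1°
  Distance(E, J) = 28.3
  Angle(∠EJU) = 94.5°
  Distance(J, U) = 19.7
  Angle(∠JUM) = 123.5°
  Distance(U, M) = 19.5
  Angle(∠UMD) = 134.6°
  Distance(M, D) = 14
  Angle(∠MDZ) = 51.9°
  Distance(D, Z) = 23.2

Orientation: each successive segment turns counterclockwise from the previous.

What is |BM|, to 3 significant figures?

34.8

∠EJU = 94.5° gives JU at -23.6° from the x-axis; with |JU| = 19.7, U = (-14.1, -45.3). ∠JUM = 123.5° gives UM at 32.9° from the x-axis; with |UM| = 19.5, M = (2.24, -34.7). Then |BM| = |M − B| = 34.8.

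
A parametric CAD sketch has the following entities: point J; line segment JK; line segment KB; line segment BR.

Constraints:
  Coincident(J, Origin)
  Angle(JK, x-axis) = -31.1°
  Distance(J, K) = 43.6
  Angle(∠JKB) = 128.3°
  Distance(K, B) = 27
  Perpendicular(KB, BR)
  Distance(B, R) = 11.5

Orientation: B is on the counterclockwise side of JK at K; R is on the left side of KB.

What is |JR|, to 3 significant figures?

58.6

∠JKB = 128.3°, so KB runs at -31.1° + (180° − 128.3°) = 20.6° from the x-axis; with |KB| = 27.0, B = K + 27.0·(cos 20.6°, sin 20.6°) = (62.6, -13.0). The perpendicularity gives BR at right angles to KB; with |BR| = 11.5 on the left of KB, R = B + 11.5·(-0.352, 0.936) = (58.6, -2.26). Then |JR| = |R − J| = 58.6.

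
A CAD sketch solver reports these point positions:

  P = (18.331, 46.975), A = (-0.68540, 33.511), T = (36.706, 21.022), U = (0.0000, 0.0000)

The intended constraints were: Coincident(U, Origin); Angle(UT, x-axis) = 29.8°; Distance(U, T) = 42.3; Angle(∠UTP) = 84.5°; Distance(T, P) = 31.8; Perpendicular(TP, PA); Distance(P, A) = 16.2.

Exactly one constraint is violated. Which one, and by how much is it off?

Distance(P, A) = 16.2 — off by 7.10.

U = (0.00, 0.00) ✓; UT at 29.80° ✓; |UT| = 42.30 ✓; ∠UTP = 84.50° ✓; |TP| = 31.80 ✓; ∠(TP, PA) = 90.00° ✓; |PA| = 23.30 ✗.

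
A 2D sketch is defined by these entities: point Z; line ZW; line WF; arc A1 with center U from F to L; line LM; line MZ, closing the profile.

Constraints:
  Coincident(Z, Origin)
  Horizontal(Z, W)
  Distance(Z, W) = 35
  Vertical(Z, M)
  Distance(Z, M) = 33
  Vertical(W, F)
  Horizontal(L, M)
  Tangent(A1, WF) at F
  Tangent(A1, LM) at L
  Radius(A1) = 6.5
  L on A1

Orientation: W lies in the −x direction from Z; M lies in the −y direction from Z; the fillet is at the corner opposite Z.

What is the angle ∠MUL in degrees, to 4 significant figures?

77.15°

Z is at the origin; ZW is horizontal with |ZW| = 35.0 and W on the −x side, so W = (-35.00, 0.000). ZM is vertical with |ZM| = 33.0 and M on the −y side, so M = (0.000, -33.00). The virtual corner opposite Z is at (-35.00, -33.00). A1 meets WF tangentially, so UF is at right angles to WF and tangency of A1 to LM means the radius UL is perpendicular to LM, with radius 6.5, so the center U sits 6.5 in from both sides at U = (-28.50, -26.50). That places the tangent points at F = (-35.00, -26.50) on WF and L = (-28.50, -33.00) on LM. Then cos ∠MUL = UM·UL / (|UM||UL|), giving 77.15°.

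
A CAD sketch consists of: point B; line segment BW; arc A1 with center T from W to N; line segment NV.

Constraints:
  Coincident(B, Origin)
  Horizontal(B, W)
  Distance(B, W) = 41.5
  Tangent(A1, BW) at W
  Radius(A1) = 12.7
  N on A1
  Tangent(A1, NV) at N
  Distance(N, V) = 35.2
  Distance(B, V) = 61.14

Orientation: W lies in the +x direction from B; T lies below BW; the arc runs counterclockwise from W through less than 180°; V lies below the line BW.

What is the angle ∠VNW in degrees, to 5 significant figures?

129.57°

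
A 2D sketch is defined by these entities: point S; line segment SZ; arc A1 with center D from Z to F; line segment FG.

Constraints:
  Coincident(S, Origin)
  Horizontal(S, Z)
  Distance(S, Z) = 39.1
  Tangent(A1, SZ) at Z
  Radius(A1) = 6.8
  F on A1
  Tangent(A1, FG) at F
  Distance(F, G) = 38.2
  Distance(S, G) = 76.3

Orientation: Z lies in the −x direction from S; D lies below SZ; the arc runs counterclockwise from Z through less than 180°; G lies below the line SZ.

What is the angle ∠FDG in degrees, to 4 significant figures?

79.91°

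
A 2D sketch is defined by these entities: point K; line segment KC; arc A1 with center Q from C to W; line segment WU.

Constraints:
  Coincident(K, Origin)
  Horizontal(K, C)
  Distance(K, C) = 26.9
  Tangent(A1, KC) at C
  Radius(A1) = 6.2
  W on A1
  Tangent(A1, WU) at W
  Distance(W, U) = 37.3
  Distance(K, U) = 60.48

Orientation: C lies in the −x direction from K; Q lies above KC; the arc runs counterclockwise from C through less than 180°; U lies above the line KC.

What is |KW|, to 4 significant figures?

24.48

K is at the origin; K and C share the same y with |KC| = 26.9 and C on the −x side, so C = (-26.90, 0.000). A1 meets KC tangentially, so QC is at right angles to KC, so Q = C + (0, 6.2) = (-26.90, 6.200). Since QW ⟂ WU (tangency), |QU| = √(6.2² + 37.3²) = 37.81 regardless of where W sits on A1. So U lies on both circle(K, 60.48) and circle(Q, 37.81); the above-KC intersection is U = (-46.73, 38.39). W is the foot of the tangent from U: W = (-22.23, 10.27).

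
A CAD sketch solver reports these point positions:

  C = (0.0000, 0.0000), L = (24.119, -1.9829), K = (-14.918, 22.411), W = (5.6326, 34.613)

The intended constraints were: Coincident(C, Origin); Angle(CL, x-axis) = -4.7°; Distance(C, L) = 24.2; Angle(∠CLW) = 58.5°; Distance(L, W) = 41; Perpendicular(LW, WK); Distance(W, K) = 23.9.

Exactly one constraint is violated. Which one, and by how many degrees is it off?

Perpendicular(LW, WK) — off by 3.90°.

C = (0.00, 0.00) ✓; CL at -4.700° ✓; |CL| = 24.20 ✓; ∠CLW = 58.50° ✓; |LW| = 41.00 ✓; ∠(LW, WK) = 93.90° ✗; |WK| = 23.90 ✓.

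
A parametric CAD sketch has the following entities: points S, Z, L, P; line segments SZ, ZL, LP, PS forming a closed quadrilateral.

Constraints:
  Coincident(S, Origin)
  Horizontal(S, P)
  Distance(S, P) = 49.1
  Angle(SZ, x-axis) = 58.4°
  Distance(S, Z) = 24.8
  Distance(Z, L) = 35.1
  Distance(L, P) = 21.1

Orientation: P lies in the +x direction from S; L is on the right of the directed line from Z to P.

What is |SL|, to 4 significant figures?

31.68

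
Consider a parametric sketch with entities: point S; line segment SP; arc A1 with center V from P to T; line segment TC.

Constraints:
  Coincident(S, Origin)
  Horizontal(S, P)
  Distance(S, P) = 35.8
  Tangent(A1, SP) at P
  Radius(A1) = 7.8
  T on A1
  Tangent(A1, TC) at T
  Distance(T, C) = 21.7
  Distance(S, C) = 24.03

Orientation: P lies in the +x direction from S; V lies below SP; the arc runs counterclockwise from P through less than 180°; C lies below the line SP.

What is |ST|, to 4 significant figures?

30.17

Checks: S = (0.00, 0.00) ✓; ∠(VP, PS) = 90.00° ✓; |VT| = 7.800 ✓; ∠(VT, TC) = 90.00° ✓; |TC| = 21.70 ✓; |SC| = 24.03 ✓.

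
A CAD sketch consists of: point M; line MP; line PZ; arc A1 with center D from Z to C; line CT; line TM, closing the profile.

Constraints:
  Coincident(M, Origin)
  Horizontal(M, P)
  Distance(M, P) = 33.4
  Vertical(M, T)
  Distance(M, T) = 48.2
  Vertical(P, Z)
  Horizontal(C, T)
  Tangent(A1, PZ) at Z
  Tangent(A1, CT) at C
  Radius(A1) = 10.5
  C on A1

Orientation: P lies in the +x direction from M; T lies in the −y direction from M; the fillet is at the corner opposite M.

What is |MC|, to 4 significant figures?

53.36

The virtual corner opposite M is at (33.40, -48.20). The tangent condition forces DZ to be normal to PZ and the tangent condition forces DC to be normal to CT, with radius 10.5, so the center D sits 10.5 in from both sides at D = (22.90, -37.70). That places the tangent points at Z = (33.40, -37.70) on PZ and C = (22.90, -48.20) on CT. Then |MC| = |C − M| = 53.36.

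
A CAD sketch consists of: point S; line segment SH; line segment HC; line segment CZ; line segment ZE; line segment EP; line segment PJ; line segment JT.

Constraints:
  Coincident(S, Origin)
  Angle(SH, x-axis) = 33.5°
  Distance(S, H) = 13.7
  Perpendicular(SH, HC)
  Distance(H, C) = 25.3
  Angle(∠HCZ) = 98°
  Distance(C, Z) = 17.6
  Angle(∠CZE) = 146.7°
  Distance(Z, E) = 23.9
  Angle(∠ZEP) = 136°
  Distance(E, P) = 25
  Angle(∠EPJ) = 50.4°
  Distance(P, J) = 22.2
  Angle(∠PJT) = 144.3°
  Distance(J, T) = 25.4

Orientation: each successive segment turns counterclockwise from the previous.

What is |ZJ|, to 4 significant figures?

28.05

∠ZEP = 136.0° gives EP at -77.20° from the x-axis; with |EP| = 25.0, P = (-25.27, -23.74). ∠EPJ = 50.4° gives PJ at 52.40° from the x-axis; with |PJ| = 22.2, J = (-11.72, -6.151). Then |ZJ| = |J − Z| = 28.05.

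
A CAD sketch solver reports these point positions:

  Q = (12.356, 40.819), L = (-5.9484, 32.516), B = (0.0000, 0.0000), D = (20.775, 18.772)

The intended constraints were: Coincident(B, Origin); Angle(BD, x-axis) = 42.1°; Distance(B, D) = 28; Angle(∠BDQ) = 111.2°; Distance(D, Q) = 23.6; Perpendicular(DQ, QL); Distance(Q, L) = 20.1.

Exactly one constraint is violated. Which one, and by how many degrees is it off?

Perpendicular(DQ, QL) — off by 3.50°.

B = (0.00, 0.00) ✓; BD at 42.10° ✓; |BD| = 28.00 ✓; ∠BDQ = 111.2° ✓; |DQ| = 23.60 ✓; ∠(DQ, QL) = 93.50° ✗; |QL| = 20.10 ✓.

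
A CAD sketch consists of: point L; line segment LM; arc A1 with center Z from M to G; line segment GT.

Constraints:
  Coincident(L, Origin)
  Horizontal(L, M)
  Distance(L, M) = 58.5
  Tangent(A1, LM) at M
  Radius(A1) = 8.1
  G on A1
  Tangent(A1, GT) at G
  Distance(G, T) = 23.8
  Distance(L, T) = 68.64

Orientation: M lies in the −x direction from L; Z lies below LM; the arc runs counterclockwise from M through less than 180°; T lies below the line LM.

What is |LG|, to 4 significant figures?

67.10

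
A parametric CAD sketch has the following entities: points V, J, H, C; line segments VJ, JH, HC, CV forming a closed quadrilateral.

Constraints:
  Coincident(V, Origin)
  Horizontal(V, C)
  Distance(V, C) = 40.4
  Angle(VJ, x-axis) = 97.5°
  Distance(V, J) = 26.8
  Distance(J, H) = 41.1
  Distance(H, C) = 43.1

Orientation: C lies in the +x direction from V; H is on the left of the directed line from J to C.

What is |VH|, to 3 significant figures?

54.8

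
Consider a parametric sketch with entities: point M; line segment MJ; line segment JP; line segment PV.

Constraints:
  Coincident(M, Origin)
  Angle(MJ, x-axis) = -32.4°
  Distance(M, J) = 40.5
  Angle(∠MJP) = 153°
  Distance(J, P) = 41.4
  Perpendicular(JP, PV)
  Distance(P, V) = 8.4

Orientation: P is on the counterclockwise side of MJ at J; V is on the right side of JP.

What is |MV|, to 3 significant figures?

82.0

M is at the origin; MJ runs at -32.4° with length 40.5, so J = 40.5·(cos -32.4°, sin -32.4°) = (34.2, -21.7). ∠MJP = 153.0°, so JP runs at -32.4° + (180° − 153.0°) = -5.40° from the x-axis; with |JP| = 41.4, P = J + 41.4·(cos -5.40°, sin -5.40°) = (75.4, -25.6). The perpendicularity gives PV at right angles to JP; with |PV| = 8.4 on the right of JP, V = P + 8.4·(-0.0941, -0.996) = (74.6, -34.0). Then |MV| = |V − M| = 82.0.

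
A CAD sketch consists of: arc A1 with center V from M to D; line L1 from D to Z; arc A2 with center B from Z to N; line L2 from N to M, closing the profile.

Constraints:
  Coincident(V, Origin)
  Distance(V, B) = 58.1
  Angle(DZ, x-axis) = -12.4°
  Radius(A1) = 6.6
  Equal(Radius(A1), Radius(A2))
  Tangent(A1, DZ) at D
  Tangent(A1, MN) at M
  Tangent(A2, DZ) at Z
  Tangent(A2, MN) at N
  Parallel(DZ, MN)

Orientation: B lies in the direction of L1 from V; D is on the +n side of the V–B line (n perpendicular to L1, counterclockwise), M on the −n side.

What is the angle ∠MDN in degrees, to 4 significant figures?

77.20°

Tangency of A1 to both parallel lines with radius 6.6 puts D and M at V ± 6.6·n: D = (1.417, 6.446), M = (-1.417, -6.446). Equal radii place Z and N the same way about B: Z = B + 6.6·n = (58.16, -6.030), N = B − 6.6·n = (55.33, -18.92). Then cos ∠MDN = DM·DN / (|DM||DN|), giving 77.20°.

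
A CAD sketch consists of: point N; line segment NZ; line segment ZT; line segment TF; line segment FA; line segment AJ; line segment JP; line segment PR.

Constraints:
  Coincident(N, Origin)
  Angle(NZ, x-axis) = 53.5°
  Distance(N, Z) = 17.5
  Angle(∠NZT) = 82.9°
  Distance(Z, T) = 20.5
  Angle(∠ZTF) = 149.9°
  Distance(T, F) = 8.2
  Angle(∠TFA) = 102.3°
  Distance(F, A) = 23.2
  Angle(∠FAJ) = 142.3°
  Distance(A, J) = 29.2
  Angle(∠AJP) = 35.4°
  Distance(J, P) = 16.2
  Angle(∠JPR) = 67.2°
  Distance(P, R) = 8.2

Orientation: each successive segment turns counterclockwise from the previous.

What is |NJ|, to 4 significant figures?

26.01

∠TFA = 102.3° gives FA at -101.6° from the x-axis; with |FA| = 23.2, A = (-20.31, 1.305). ∠FAJ = 142.3° gives AJ at -63.90° from the x-axis; with |AJ| = 29.2, J = (-7.469, -24.92). Then |NJ| = |J − N| = 26.01.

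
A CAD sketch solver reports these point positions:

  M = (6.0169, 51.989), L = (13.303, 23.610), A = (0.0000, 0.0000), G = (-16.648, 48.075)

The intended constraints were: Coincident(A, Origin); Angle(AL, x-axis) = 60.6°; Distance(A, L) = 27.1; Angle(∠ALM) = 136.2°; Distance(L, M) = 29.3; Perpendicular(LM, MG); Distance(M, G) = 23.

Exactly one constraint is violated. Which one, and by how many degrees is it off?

Perpendicular(LM, MG) — off by 4.60°.

A = (0.00, 0.00) ✓; AL at 60.60° ✓; |AL| = 27.10 ✓; ∠ALM = 136.2° ✓; |LM| = 29.30 ✓; ∠(LM, MG) = 85.40° ✗; |MG| = 23.00 ✓.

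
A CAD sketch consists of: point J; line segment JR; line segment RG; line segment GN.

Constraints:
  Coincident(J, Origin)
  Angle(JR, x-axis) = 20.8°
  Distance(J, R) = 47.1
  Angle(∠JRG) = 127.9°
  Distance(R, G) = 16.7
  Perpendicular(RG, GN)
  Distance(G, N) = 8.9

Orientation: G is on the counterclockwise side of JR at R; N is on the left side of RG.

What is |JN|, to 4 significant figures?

53.68

J is at the origin; JR runs at 20.8° with length 47.1, so R = 47.1·(cos 20.8°, sin 20.8°) = (44.03, 16.73). ∠JRG = 127.9°, so RG runs at 20.8° + (180° − 127.9°) = 72.90° from the x-axis; with |RG| = 16.7, G = R + 16.7·(cos 72.90°, sin 72.90°) = (48.94, 32.69). RG ⟂ GN; with |GN| = 8.9 on the left of RG, N = G + 8.9·(-0.9558, 0.2940) = (40.43, 35.30). Then |JN| = |N − J| = 53.68.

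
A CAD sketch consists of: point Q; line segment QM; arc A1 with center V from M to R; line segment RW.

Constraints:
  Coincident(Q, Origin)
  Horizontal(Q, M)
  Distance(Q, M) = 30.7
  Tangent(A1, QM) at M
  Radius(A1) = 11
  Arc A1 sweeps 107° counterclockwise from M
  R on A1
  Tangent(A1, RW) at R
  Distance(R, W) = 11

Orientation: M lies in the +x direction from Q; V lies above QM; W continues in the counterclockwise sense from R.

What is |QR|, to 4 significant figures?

43.60

Q is at the origin; Q and M share the same y with |QM| = 30.7 and M on the +x side, so M = (30.70, 0.000). Since A1 is tangent to QM there, VM ⟂ QM, so V = M + (0, 11) = (30.70, 11.00). On A1, M sits at bearing -90° from V; a 107° counterclockwise sweep puts R at bearing 17°, so R = V + 11.0·(cos 17°, sin 17°) = (41.22, 14.22). Then |QR| = |R − Q| = 43.60.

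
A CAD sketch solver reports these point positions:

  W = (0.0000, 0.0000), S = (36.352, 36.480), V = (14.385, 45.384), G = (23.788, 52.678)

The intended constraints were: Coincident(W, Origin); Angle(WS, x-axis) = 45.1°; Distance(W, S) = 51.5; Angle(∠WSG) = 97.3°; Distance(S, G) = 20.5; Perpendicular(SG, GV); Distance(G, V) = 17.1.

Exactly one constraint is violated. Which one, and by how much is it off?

Distance(G, V) = 17.1 — off by 5.20.

W = (0.00, 0.00) ✓; WS at 45.10° ✓; |WS| = 51.50 ✓; ∠WSG = 97.30° ✓; |SG| = 20.50 ✓; ∠(SG, GV) = 90.00° ✓; |GV| = 11.90 ✗.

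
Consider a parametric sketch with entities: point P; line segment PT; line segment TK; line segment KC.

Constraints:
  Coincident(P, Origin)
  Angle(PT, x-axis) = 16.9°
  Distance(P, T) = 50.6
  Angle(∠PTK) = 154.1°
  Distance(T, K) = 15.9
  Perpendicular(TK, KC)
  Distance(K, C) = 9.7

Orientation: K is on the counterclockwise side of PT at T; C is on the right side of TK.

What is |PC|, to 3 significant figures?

69.2

P is at the origin; PT runs at 16.9° with length 50.6, so T = 50.6·(cos 16.9°, sin 16.9°) = (48.4, 14.7). ∠PTK = 154.1°, so TK runs at 16.9° + (180° − 154.1°) = 42.8° from the x-axis; with |TK| = 15.9, K = T + 15.9·(cos 42.8°, sin 42.8°) = (60.1, 25.5). TK is perpendicular to KC; with |KC| = 9.7 on the right of TK, C = K + 9.7·(0.679, -0.734) = (66.7, 18.4). Then |PC| = |C − P| = 69.2.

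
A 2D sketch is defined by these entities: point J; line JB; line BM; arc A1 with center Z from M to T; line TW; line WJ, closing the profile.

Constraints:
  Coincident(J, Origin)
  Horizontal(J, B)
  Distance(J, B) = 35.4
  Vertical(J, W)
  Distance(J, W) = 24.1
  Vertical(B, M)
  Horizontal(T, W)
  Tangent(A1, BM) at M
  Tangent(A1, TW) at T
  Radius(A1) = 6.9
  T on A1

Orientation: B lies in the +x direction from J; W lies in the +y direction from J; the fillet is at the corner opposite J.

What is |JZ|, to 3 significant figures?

33.3

J and W share the same x with |JW| = 24.1 and W on the +y side, so W = (0.00, 24.1). The virtual corner opposite J is at (35.4, 24.1). The tangent condition forces ZM to be normal to BM and tangency of A1 to TW means the radius ZT is perpendicular to TW, with radius 6.9, so the center Z sits 6.9 in from both sides at Z = (28.5, 17.2). Then |JZ| = |Z − J| = 33.3.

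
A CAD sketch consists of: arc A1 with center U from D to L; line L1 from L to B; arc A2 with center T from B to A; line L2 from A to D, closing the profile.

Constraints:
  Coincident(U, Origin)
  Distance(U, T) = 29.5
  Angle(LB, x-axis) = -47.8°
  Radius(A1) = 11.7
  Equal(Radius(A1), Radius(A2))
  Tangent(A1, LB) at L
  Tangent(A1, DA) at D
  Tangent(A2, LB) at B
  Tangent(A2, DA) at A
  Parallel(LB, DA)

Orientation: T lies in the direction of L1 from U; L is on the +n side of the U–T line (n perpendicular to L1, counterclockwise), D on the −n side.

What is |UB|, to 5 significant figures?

31.735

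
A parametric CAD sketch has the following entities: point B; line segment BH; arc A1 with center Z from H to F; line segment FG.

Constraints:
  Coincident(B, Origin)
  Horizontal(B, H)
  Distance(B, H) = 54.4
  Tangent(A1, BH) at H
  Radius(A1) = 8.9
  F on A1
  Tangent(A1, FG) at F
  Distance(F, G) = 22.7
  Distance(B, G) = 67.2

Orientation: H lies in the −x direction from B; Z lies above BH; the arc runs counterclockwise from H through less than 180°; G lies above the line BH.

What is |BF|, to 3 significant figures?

48.7

Checks: |ZF| = 8.900 ✓; ∠(ZF, FG) = 90.00° ✓; |FG| = 22.70 ✓; |BG| = 67.20 ✓.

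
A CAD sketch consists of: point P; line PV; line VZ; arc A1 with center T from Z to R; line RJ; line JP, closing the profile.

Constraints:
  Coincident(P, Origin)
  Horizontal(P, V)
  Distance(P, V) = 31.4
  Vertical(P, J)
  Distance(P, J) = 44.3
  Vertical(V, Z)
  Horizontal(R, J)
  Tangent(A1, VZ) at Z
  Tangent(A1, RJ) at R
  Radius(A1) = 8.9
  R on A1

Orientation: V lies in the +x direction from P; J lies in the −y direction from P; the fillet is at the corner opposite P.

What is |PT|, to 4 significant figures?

41.95

P is at the origin; PV is horizontal with |PV| = 31.4 and V on the +x side, so V = (31.40, 0.000). PJ is vertical with |PJ| = 44.3 and J on the −y side, so J = (0.000, -44.30). The virtual corner opposite P is at (31.40, -44.30). Tangency of A1 to VZ means the radius TZ is perpendicular to VZ and A1 meets RJ tangentially, so TR is at right angles to RJ, with radius 8.9, so the center T sits 8.9 in from both sides at T = (22.50, -35.40). Then |PT| = |T − P| = 41.95.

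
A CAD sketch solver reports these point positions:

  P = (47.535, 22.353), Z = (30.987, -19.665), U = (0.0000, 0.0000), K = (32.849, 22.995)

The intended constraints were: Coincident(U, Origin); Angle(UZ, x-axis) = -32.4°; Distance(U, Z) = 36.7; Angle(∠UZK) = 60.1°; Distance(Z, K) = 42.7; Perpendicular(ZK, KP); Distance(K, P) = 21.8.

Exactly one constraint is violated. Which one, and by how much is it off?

Distance(K, P) = 21.8 — off by 7.10.

U = (0.00, 0.00) ✓; UZ at -32.40° ✓; |UZ| = 36.70 ✓; ∠UZK = 60.10° ✓; |ZK| = 42.70 ✓; ∠(ZK, KP) = 90.00° ✓; |KP| = 14.70 ✗.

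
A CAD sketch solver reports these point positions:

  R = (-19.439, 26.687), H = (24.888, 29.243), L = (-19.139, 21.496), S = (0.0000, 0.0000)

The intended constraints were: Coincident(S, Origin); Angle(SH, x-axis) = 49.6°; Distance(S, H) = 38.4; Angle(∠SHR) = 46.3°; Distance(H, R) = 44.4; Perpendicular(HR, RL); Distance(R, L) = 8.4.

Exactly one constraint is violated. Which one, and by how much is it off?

Distance(R, L) = 8.4 — off by 3.20.

S = (0.00, 0.00) ✓; SH at 49.60° ✓; |SH| = 38.40 ✓; ∠SHR = 46.30° ✓; |HR| = 44.40 ✓; ∠(HR, RL) = 90.01° ✓; |RL| = 5.200 ✗.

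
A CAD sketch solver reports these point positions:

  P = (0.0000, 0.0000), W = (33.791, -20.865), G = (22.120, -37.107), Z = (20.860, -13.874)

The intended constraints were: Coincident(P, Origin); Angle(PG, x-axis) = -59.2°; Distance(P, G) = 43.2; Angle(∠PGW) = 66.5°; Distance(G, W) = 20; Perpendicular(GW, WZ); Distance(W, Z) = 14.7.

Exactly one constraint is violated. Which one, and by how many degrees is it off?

Perpendicular(GW, WZ) — off by 7.30°.

P = (0.00, 0.00) ✓; PG at -59.20° ✓; |PG| = 43.20 ✓; ∠PGW = 66.50° ✓; |GW| = 20.00 ✓; ∠(GW, WZ) = 97.30° ✗; |WZ| = 14.70 ✓.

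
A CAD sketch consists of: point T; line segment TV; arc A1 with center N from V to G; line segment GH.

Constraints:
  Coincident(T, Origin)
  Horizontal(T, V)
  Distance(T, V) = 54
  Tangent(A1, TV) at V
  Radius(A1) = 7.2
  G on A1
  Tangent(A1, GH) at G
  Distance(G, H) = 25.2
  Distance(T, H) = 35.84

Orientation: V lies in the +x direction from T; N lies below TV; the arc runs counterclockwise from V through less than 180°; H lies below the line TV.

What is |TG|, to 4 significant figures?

49.19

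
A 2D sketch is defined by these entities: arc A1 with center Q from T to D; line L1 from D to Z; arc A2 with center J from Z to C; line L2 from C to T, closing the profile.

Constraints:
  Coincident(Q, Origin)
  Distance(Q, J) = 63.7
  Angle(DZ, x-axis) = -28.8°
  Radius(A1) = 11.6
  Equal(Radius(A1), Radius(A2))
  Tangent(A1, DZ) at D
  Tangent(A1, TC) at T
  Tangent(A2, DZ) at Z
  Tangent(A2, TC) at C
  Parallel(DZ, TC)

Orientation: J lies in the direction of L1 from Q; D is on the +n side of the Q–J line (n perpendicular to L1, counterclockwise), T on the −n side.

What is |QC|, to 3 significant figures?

64.7

Tangency of A1 to both parallel lines with radius 11.6 puts D and T at Q ± 11.6·n: D = (5.59, 10.2), T = (-5.59, -10.2). Equal radii place Z and C the same way about J: Z = J + 11.6·n = (61.4, -20.5), C = J − 11.6·n = (50.2, -40.9). Then |QC| = |C − Q| = 64.7.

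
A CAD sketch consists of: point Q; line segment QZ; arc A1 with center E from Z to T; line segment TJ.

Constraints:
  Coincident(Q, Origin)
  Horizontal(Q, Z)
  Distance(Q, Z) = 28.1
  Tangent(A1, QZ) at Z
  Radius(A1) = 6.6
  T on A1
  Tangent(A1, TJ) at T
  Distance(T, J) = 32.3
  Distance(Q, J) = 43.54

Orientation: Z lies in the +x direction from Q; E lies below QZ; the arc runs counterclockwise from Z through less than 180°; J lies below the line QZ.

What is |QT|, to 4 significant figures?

22.42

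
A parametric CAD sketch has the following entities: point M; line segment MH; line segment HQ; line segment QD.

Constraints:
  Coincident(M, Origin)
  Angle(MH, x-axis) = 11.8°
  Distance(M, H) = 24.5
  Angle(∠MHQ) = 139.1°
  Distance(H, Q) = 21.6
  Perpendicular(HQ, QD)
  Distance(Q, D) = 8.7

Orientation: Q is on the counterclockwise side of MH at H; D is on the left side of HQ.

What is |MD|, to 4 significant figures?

40.78

M is at the origin; MH runs at 11.8° with length 24.5, so H = 24.5·(cos 11.8°, sin 11.8°) = (23.98, 5.010). ∠MHQ = 139.1°, so HQ runs at 11.8° + (180° − 139.1°) = 52.70° from the x-axis; with |HQ| = 21.6, Q = H + 21.6·(cos 52.70°, sin 52.70°) = (37.07, 22.19). HQ is perpendicular to QD; with |QD| = 8.7 on the left of HQ, D = Q + 8.7·(-0.7955, 0.6060) = (30.15, 27.46). Then |MD| = |D − M| = 40.78.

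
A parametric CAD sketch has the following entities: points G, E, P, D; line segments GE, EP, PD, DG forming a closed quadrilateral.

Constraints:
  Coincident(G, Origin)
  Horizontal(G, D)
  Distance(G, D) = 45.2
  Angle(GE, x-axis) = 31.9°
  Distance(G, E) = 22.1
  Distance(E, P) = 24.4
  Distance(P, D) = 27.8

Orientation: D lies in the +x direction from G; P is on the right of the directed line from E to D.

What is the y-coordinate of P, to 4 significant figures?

-12.66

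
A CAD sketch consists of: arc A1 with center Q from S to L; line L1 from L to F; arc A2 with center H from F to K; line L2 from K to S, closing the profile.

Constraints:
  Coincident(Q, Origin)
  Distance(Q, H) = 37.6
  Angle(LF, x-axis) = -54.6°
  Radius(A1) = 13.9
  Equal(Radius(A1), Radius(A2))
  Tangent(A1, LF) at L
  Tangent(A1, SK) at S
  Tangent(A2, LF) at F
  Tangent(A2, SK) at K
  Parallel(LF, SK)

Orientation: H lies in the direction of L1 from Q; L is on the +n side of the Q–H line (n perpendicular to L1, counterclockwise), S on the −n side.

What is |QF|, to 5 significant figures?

40.087

The slot axis is L1's direction at -54.6°, so u = (cos -54.6°, sin -54.6°) = (0.57928, -0.81513) and n = (−sin -54.6°, cos -54.6°) = (0.81513, 0.57928). Q is at the origin and H lies 37.6 along u from Q, so H = 37.6·u = (21.781, -30.649). Tangency of A1 to both parallel lines with radius 13.9 puts L and S at Q ± 13.9·n: L = (11.330, 8.0520), S = (-11.330, -8.0520). Equal radii place F and K the same way about H: F = H + 13.9·n = (33.111, -22.597), K = H − 13.9·n = (10.451, -38.701). Then |QF| = |F − Q| = 40.087.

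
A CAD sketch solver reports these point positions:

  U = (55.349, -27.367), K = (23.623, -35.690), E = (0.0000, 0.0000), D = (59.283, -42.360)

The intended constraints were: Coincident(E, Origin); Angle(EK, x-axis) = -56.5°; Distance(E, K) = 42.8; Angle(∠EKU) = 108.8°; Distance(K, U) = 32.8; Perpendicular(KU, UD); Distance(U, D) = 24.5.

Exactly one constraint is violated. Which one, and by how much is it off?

Distance(U, D) = 24.5 — off by 9.00.

E = (0.00, 0.00) ✓; EK at -56.50° ✓; |EK| = 42.80 ✓; ∠EKU = 108.8° ✓; |KU| = 32.80 ✓; ∠(KU, UD) = 90.00° ✓; |UD| = 15.50 ✗.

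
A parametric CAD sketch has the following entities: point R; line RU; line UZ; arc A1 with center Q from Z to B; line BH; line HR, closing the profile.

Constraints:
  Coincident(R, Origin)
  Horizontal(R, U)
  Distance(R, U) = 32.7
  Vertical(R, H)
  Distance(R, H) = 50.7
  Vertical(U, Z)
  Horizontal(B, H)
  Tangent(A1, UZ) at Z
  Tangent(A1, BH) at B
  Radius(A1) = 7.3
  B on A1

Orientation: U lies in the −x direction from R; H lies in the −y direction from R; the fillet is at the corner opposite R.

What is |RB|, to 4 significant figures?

56.71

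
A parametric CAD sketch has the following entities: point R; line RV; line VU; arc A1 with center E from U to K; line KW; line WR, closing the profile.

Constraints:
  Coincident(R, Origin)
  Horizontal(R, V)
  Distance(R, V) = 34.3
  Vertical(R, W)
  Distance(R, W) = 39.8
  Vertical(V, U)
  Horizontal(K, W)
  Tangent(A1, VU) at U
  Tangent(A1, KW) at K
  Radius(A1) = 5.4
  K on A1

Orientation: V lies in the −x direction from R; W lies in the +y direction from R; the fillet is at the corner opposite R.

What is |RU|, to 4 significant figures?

48.58

R is at the origin; RV is horizontal with |RV| = 34.3 and V on the −x side, so V = (-34.30, 0.000). RW is vertical with |RW| = 39.8 and W on the +y side, so W = (0.000, 39.80). The virtual corner opposite R is at (-34.30, 39.80). Since A1 is tangent to VU there, EU ⟂ VU and tangency of A1 to KW means the radius EK is perpendicular to KW, with radius 5.4, so the center E sits 5.4 in from both sides at E = (-28.90, 34.40). That places the tangent points at U = (-34.30, 34.40) on VU and K = (-28.90, 39.80) on KW. Then |RU| = |U − R| = 48.58.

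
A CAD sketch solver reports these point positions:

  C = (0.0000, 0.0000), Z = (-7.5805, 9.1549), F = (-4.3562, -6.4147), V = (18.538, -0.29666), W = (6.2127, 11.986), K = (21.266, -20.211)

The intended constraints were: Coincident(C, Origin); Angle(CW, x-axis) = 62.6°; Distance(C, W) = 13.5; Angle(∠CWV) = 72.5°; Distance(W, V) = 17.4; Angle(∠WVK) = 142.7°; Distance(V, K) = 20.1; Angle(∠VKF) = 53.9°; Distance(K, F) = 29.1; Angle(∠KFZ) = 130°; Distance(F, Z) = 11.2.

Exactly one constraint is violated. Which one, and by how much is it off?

Distance(F, Z) = 11.2 — off by 4.70.

C = (0.00, 0.00) ✓; CW at 62.60° ✓; |CW| = 13.50 ✓; ∠CWV = 72.50° ✓; |WV| = 17.40 ✓; ∠WVK = 142.7° ✓; |VK| = 20.10 ✓; ∠VKF = 53.90° ✓; |KF| = 29.10 ✓; ∠KFZ = 130.0° ✓; |FZ| = 15.90 ✗.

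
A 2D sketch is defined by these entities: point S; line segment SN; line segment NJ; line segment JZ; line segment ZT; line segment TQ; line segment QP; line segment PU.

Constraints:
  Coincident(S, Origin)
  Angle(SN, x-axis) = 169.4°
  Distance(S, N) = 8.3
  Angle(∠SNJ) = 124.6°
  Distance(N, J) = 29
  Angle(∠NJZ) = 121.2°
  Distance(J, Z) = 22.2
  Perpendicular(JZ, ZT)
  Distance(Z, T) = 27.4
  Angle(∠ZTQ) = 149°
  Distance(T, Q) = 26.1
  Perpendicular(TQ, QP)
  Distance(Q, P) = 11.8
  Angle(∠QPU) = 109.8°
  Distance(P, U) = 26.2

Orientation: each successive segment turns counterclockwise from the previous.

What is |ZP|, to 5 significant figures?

49.640

S is at the origin; SN runs at 169.4° with length 8.3, so N = (-8.1584, 1.5268). ∠SNJ = 124.6° gives NJ at -135.20° from the x-axis; with |NJ| = 29.0, J = (-28.736, -18.908). ∠NJZ = 121.2° gives JZ at -76.400° from the x-axis; with |JZ| = 22.2, Z = (-23.516, -40.485). The perpendicularity gives ZT at right angles to JZ, so ZT runs at 13.600°; with |ZT| = 27.4, T = (3.1160, -34.042). ∠ZTQ = 149.0° gives TQ at 44.600° from the x-axis; with |TQ| = 26.1, Q = (21.700, -15.716). TQ is perpendicular to QP, so QP runs at 134.60°; with |QP| = 11.8, P = (13.414, -7.3141). Then |ZP| = |P − Z| = 49.640.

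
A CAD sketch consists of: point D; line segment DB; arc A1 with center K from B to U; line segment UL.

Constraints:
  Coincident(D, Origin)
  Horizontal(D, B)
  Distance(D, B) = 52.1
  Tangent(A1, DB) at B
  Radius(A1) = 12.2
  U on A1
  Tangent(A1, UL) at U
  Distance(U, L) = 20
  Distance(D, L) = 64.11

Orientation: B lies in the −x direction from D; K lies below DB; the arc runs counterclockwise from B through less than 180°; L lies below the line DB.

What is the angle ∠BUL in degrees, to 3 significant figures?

121°

D is at the origin; D and B share the same y with |DB| = 52.1 and B on the −x side, so B = (-52.1, 0.00). Tangency of A1 to DB means the radius KB is perpendicular to DB, so K = B + (0, -12.2) = (-52.1, -12.2). Since KU ⟂ UL (tangency), |KL| = √(12.2² + 20.0²) = 23.4 regardless of where U sits on A1. So L lies on both circle(D, 64.11) and circle(K, 23.4); the below-DB intersection is L = (-53.3, -35.6). U is the foot of the tangent from L: U = (-62.8, -18.0).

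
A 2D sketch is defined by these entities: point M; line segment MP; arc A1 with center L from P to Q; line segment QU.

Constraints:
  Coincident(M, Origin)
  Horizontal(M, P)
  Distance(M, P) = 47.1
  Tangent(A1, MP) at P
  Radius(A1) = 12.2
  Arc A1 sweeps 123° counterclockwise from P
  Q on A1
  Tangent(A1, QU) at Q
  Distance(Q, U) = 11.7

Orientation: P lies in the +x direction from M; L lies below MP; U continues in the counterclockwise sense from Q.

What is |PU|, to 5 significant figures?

28.916

On A1, P sits at bearing 90° from L; a 123° counterclockwise sweep puts Q at bearing 213°, so Q = L + 12.2·(cos 213°, sin 213°) = (36.868, -18.845). Since A1 is tangent to QU there, LQ ⟂ QU, so QU runs along (−sin 213°, cos 213°); with |QU| = 11.7, U = (43.240, -28.657). Then |PU| = |U − P| = 28.916.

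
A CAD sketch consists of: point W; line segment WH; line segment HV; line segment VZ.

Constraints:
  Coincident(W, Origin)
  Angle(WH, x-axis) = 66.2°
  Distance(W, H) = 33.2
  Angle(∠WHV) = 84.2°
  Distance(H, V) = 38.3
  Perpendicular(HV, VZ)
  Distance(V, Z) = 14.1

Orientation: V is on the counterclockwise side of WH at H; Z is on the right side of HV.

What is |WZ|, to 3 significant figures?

58.7

W is at the origin; WH runs at 66.2° with length 33.2, so H = 33.2·(cos 66.2°, sin 66.2°) = (13.4, 30.4). ∠WHV = 84.2°, so HV runs at 66.2° + (180° − 84.2°) = 162° from the x-axis; with |HV| = 38.3, V = H + 38.3·(cos 162°, sin 162°) = (-23.0, 42.2). HV ⟂ VZ; with |VZ| = 14.1 on the right of HV, Z = V + 14.1·(0.309, 0.951) = (-18.7, 55.6). Then |WZ| = |Z − W| = 58.7.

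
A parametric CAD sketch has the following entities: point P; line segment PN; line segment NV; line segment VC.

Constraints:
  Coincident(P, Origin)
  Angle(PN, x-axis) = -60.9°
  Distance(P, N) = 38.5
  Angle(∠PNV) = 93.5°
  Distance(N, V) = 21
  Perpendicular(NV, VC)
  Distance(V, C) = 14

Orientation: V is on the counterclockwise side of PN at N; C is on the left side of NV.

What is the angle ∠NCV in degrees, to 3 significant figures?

56.3°

P is at the origin; PN runs at -60.9° with length 38.5, so N = 38.5·(cos -60.9°, sin -60.9°) = (18.7, -33.6). ∠PNV = 93.5°, so NV runs at -60.9° + (180° − 93.5°) = 25.6° from the x-axis; with |NV| = 21.0, V = N + 21.0·(cos 25.6°, sin 25.6°) = (37.7, -24.6). The perpendicularity gives VC at right angles to NV; with |VC| = 14.0 on the left of NV, C = V + 14.0·(-0.432, 0.902) = (31.6, -11.9). Then cos ∠NCV = CN·CV / (|CN||CV|), giving 56.3°.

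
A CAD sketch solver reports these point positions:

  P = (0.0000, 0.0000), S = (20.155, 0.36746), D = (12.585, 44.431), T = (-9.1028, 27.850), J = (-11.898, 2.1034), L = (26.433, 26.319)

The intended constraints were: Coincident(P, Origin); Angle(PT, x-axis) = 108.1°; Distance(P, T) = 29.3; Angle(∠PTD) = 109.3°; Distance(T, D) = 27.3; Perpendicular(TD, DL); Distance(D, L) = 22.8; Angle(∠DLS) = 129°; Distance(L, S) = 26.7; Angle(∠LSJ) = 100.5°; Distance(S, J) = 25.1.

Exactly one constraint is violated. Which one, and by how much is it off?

Distance(S, J) = 25.1 — off by 7.00.

P = (0.00, 0.00) ✓; PT at 108.1° ✓; |PT| = 29.30 ✓; ∠PTD = 109.3° ✓; |TD| = 27.30 ✓; ∠(TD, DL) = 90.00° ✓; |DL| = 22.80 ✓; ∠DLS = 129.0° ✓; |LS| = 26.70 ✓; ∠LSJ = 100.5° ✓; |SJ| = 32.10 ✗.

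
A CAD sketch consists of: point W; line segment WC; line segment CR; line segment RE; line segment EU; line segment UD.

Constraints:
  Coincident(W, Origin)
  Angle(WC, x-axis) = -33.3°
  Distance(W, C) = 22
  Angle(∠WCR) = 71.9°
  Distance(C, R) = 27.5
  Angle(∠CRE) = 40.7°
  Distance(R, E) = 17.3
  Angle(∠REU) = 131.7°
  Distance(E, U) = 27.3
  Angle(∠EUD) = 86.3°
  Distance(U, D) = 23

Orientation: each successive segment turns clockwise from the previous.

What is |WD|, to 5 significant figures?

38.812

W is at the origin; WC runs at -33.3° with length 22.0, so C = (18.388, -12.079). ∠WCR = 71.9° gives CR at -141.40° from the x-axis; with |CR| = 27.5, R = (-3.1041, -29.235). ∠CRE = 40.7° gives RE at 79.300° from the x-axis; with |RE| = 17.3, E = (0.10798, -12.236). ∠REU = 131.7° gives EU at 31.000° from the x-axis; with |EU| = 27.3, U = (23.509, 1.8245). ∠EUD = 86.3° gives UD at -62.700° from the x-axis; with |UD| = 23.0, D = (34.058, -18.614). Then |WD| = |D − W| = 38.812.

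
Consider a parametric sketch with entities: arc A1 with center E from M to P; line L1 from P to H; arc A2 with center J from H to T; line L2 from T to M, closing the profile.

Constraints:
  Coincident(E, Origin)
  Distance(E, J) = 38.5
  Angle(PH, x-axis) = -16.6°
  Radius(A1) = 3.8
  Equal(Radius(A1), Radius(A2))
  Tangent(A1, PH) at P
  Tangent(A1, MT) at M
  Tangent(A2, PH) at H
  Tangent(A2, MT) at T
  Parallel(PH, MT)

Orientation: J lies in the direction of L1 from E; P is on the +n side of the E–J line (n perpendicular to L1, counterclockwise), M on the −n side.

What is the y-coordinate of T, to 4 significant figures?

-14.64

The slot axis is L1's direction at -16.6°, so u = (cos -16.6°, sin -16.6°) = (0.9583, -0.2857) and n = (−sin -16.6°, cos -16.6°) = (0.2857, 0.9583). E is at the origin and J lies 38.5 along u from E, so J = 38.5·u = (36.90, -11.00). Tangency of A1 to both parallel lines with radius 3.8 puts P and M at E ± 3.8·n: P = (1.086, 3.642), M = (-1.086, -3.642). Equal radii place H and T the same way about J: H = J + 3.8·n = (37.98, -7.357), T = J − 3.8·n = (35.81, -14.64). So T.y = -14.64.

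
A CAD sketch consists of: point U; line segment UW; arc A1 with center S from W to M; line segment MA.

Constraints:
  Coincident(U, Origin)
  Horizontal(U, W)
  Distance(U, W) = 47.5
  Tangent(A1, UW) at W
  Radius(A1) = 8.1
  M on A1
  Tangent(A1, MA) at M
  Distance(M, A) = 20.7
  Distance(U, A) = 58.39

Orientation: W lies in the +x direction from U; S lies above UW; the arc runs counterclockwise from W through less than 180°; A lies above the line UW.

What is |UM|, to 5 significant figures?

56.256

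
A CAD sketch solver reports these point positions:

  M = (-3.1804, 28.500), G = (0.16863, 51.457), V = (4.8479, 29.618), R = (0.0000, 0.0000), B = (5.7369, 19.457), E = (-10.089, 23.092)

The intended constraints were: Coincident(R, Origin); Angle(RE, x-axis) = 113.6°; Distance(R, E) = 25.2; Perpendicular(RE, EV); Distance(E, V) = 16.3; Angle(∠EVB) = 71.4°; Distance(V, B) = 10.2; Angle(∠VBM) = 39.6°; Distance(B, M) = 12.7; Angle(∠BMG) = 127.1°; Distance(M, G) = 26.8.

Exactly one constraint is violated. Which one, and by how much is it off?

Distance(M, G) = 26.8 — off by 3.60.

R = (0.00, 0.00) ✓; RE at 113.6° ✓; |RE| = 25.20 ✓; ∠(RE, EV) = 90.00° ✓; |EV| = 16.30 ✓; ∠EVB = 71.40° ✓; |VB| = 10.20 ✓; ∠VBM = 39.60° ✓; |BM| = 12.70 ✓; ∠BMG = 127.1° ✓; |MG| = 23.20 ✗.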